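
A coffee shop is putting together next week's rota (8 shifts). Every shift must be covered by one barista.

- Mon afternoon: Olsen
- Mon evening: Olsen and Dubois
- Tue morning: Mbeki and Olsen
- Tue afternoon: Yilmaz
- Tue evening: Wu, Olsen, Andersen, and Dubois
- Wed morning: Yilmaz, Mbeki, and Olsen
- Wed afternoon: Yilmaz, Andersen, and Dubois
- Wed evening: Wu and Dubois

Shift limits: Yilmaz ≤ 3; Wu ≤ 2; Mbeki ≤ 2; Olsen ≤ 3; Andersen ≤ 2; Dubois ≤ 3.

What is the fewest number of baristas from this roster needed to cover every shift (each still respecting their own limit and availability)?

8 slots to fill and no one can take more than 3, so at least ⌈8/3⌉ = 3 baristas are needed.
Yilmaz, Wu, and Olsen alone can cover everything: Mon afternoon→Olsen, Mon evening→Olsen, Tue morning→Olsen, Tue afternoon→Yilmaz, Tue evening→Wu, Wed morning→Yilmaz, Wed afternoon→Yilmaz, Wed evening→Wu.

3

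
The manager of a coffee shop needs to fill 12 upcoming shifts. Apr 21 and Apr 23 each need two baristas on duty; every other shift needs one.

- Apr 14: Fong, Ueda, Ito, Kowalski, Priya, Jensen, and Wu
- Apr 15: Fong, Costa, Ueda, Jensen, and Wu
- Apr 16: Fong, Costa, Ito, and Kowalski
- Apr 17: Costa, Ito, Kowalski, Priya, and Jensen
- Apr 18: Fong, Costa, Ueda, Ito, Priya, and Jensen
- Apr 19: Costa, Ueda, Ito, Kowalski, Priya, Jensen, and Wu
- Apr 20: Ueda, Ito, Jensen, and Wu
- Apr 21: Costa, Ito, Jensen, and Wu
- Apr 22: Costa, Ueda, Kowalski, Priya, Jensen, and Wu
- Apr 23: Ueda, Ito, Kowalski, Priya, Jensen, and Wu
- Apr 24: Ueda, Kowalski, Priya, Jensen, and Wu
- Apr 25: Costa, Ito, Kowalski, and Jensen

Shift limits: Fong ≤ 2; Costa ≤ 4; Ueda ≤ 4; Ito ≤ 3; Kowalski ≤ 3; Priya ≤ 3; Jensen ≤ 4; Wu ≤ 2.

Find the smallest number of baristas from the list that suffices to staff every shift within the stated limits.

14 slots to fill and no one can take more than 4, so at least ⌈14/4⌉ = 4 baristas are needed.
Fong, Costa, Ueda, and Jensen alone can cover everything: Apr 14→Fong, Apr 15→Jensen, Apr 16→Fong, Apr 17→Costa, Apr 18→Jensen, Apr 19→Costa, Apr 20→Ueda, Apr 21→Costa+Jensen, Apr 22→Ueda, Apr 23→Ueda+Jensen, Apr 24→Ueda, Apr 25→Costa.

4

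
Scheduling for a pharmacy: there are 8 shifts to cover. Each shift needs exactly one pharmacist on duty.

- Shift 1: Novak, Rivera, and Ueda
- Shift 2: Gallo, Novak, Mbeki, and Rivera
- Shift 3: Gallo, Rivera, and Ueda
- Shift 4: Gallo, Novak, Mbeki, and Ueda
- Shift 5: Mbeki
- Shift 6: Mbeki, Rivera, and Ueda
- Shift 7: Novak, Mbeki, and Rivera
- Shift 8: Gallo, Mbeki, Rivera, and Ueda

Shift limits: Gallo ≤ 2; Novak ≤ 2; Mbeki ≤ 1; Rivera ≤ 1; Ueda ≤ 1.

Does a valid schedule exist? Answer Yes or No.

Total capacity is 2+2+1+1+1 = 7 but 8 worker-slots are needed — infeasible.

No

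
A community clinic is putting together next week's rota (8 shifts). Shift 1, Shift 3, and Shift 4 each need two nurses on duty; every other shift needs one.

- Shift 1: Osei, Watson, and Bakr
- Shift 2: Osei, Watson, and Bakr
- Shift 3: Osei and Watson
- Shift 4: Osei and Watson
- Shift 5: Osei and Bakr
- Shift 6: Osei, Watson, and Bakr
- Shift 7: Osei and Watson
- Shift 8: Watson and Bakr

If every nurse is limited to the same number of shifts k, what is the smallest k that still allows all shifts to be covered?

4

With 3 nurses and 11 worker-slots to fill, someone must work at least ⌈11/3⌉ = 4 shifts, so k ≥ 4.
k = 4 works: Shift 1→Watson+Bakr, Shift 2→Bakr, Shift 3→Osei+Watson, Shift 4→Osei+Watson, Shift 5→Osei, Shift 6→Bakr, Shift 7→Osei, Shift 8→Watson.
Loads: Osei 4, Watson 4, Bakr 3 — all ≤ 4.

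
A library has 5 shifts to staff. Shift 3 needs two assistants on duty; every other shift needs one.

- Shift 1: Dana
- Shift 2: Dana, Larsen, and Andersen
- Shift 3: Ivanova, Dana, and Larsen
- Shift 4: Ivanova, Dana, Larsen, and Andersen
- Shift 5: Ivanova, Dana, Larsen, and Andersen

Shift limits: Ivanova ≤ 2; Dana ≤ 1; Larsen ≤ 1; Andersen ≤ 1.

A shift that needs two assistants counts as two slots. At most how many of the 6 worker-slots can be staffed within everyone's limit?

Total capacity across all assistants is 2+1+1+1 = 5, and 6 slots are needed, so at most 5 can be filled.
An assignment achieving 5: Shift 1→Dana, Shift 2→Larsen, Shift 3→Ivanova, Shift 4→Ivanova, Shift 5→Andersen.
Loads: Ivanova 2/2, Dana 1/1, Larsen 1/1, Andersen 1/1.

5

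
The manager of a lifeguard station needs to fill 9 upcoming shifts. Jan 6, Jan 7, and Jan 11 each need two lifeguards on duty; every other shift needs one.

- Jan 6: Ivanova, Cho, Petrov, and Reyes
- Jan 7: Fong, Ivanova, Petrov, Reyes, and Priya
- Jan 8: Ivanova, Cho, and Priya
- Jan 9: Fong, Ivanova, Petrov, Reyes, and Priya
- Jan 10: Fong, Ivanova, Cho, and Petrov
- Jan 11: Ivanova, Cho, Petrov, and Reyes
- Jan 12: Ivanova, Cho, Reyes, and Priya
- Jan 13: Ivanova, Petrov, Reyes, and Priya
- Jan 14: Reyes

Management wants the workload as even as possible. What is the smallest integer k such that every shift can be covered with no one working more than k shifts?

With 6 lifeguards and 12 worker-slots to fill, someone must work at least ⌈12/6⌉ = 2 shifts, so k ≥ 2.
k = 2 works: Jan 6→Cho+Petrov, Jan 7→Fong+Priya, Jan 8→Ivanova, Jan 9→Priya, Jan 10→Fong, Jan 11→Cho+Reyes, Jan 12→Ivanova, Jan 13→Petrov, Jan 14→Reyes.
Loads: Fong 2, Ivanova 2, Cho 2, Petrov 2, Reyes 2, Priya 2 — all ≤ 2.

2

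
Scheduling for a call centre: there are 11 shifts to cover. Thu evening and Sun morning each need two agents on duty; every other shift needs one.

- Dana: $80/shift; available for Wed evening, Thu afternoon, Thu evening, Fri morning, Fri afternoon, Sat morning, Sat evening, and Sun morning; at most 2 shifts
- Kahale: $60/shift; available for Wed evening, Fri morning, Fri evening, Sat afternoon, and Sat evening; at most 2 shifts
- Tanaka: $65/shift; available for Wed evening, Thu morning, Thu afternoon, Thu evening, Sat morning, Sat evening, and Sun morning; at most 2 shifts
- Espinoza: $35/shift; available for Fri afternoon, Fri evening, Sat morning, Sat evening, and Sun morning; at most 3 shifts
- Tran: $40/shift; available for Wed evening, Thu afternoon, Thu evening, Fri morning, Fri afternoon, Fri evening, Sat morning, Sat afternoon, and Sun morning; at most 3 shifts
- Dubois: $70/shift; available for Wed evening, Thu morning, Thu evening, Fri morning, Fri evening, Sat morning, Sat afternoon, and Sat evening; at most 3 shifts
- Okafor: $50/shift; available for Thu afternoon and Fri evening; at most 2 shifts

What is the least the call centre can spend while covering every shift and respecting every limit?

Picking the cheapest available agent for each shift independently would cost $545, but that ignores the shift limits.
An optimal schedule: Wed evening→Kahale, Thu morning→Tanaka, Thu afternoon→Okafor, Thu evening→Tran+Dubois, Fri morning→Tran, Fri afternoon→Espinoza, Fri evening→Okafor, Sat morning→Espinoza, Sat afternoon→Tran, Sat evening→Kahale, Sun morning→Espinoza+Tanaka.
Total: 60 + 65 + 50 + 40 + 70 + 40 + 35 + 50 + 35 + 40 + 60 + 35 + 65 = $645.

$645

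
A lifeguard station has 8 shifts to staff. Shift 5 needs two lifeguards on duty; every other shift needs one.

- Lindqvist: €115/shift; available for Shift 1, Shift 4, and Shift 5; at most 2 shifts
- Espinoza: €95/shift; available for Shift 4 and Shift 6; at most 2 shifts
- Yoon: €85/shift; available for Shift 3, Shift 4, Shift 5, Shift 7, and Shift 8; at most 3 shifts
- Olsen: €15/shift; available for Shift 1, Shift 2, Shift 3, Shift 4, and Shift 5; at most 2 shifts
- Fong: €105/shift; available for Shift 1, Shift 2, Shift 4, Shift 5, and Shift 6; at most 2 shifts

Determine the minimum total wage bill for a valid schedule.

Shift 7 can only be covered by Yoon, so that assignment is forced.
Shift 8 can only be covered by Yoon, so that assignment is forced.
Picking the cheapest available lifeguard for each shift independently would cost €425, but that ignores the shift limits.
An optimal schedule: Shift 1→Fong, Shift 2→Olsen, Shift 3→Olsen, Shift 4→Espinoza, Shift 5→Yoon+Fong, Shift 6→Espinoza, Shift 7→Yoon, Shift 8→Yoon.
Total: 105 + 15 + 15 + 95 + 85 + 105 + 95 + 85 + 85 = €685.

€685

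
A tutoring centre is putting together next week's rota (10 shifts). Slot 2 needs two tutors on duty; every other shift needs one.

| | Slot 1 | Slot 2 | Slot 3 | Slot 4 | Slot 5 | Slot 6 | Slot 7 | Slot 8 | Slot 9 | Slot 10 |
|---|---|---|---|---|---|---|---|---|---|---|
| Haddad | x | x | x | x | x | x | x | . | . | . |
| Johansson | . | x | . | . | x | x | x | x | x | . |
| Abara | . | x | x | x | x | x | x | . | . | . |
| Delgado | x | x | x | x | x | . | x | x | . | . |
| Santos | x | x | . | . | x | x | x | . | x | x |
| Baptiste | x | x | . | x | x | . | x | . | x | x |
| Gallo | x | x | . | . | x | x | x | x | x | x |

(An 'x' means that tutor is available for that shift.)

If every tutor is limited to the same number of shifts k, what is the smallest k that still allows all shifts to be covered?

2

With 7 tutors and 11 worker-slots to fill, someone must work at least ⌈11/7⌉ = 2 shifts, so k ≥ 2.
k = 2 works: Slot 1→Delgado, Slot 2→Santos+Baptiste, Slot 3→Haddad, Slot 4→Haddad, Slot 5→Abara, Slot 6→Abara, Slot 7→Delgado, Slot 8→Johansson, Slot 9→Johansson, Slot 10→Santos.
Loads: Haddad 2, Johansson 2, Abara 2, Delgado 2, Santos 2, Baptiste 1, Gallo 0 — all ≤ 2.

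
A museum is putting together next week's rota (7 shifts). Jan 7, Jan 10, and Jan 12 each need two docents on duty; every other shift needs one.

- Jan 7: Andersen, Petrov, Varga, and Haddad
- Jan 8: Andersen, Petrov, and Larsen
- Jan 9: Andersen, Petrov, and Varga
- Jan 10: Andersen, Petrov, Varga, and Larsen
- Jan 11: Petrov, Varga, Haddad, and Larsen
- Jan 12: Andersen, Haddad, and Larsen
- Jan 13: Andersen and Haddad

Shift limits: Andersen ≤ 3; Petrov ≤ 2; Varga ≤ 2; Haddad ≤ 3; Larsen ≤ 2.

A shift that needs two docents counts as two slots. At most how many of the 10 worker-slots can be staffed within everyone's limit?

10

Total capacity across all docents is 3+2+2+3+2 = 12, and 10 slots are needed, so at most 10 can be filled.
An assignment achieving 10: Jan 7→Petrov+Varga, Jan 8→Andersen, Jan 9→Andersen, Jan 10→Petrov+Varga, Jan 11→Haddad, Jan 12→Haddad+Larsen, Jan 13→Andersen.
Loads: Andersen 3/3, Petrov 2/2, Varga 2/2, Haddad 2/3, Larsen 1/2.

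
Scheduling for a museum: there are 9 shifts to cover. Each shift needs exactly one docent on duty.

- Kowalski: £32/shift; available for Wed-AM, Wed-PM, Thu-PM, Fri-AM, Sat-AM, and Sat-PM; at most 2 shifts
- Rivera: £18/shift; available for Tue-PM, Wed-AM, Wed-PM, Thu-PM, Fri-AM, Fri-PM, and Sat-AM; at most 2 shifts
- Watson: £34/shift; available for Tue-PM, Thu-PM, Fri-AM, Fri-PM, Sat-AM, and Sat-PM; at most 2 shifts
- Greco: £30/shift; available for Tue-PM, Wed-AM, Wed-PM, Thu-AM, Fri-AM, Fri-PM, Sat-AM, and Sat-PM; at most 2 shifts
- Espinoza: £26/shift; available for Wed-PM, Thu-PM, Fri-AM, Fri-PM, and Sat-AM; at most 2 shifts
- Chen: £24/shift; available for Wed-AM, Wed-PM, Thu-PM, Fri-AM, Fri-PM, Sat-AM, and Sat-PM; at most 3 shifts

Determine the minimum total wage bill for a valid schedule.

Thu-AM can only be covered by Greco, so that assignment is forced.
Picking the cheapest available docent for each shift independently would cost £180, but that ignores the shift limits.
An optimal schedule: Tue-PM→Rivera, Wed-AM→Rivera, Wed-PM→Chen, Thu-AM→Greco, Thu-PM→Chen, Fri-AM→Espinoza, Fri-PM→Espinoza, Sat-AM→Greco, Sat-PM→Chen.
Total: 18 + 18 + 24 + 30 + 24 + 26 + 26 + 30 + 24 = £220.

£220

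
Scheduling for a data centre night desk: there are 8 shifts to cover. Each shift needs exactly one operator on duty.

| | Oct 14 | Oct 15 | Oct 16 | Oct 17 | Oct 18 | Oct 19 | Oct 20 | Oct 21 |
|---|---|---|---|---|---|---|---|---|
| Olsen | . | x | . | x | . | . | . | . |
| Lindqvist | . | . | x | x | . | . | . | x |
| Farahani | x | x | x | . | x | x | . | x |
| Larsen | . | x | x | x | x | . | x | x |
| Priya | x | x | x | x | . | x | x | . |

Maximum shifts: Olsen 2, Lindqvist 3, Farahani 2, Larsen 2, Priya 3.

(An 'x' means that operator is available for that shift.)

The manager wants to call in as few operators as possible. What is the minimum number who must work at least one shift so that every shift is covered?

3

8 slots to fill and no one can take more than 3, so at least ⌈8/3⌉ = 3 operators are needed.
Lindqvist, Farahani, and Priya alone can cover everything: Oct 14→Farahani, Oct 15→Priya, Oct 16→Lindqvist, Oct 17→Lindqvist, Oct 18→Farahani, Oct 19→Priya, Oct 20→Priya, Oct 21→Lindqvist.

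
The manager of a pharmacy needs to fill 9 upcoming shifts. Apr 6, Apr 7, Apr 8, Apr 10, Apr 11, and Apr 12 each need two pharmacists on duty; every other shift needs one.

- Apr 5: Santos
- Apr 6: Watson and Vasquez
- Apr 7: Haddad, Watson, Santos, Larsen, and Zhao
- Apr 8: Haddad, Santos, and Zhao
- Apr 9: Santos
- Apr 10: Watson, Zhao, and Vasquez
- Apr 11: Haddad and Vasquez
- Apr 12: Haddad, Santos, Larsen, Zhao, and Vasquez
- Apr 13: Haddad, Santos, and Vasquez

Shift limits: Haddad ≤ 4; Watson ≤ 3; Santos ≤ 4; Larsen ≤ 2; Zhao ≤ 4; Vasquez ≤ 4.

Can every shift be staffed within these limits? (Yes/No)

Apr 5 can only be covered by Santos, so that assignment is forced.
Apr 6 can only be covered by Watson and Vasquez, so that assignment is forced.
Apr 9 can only be covered by Santos, so that assignment is forced.
One valid schedule: Apr 5→Santos, Apr 6→Watson+Vasquez, Apr 7→Haddad+Watson, Apr 8→Haddad+Santos, Apr 9→Santos, Apr 10→Watson+Zhao, Apr 11→Haddad+Vasquez, Apr 12→Santos+Larsen, Apr 13→Haddad.
Loads: Haddad 4/4, Watson 3/3, Santos 4/4, Larsen 1/2, Zhao 1/4, Vasquez 2/4 — all within limits.

Yes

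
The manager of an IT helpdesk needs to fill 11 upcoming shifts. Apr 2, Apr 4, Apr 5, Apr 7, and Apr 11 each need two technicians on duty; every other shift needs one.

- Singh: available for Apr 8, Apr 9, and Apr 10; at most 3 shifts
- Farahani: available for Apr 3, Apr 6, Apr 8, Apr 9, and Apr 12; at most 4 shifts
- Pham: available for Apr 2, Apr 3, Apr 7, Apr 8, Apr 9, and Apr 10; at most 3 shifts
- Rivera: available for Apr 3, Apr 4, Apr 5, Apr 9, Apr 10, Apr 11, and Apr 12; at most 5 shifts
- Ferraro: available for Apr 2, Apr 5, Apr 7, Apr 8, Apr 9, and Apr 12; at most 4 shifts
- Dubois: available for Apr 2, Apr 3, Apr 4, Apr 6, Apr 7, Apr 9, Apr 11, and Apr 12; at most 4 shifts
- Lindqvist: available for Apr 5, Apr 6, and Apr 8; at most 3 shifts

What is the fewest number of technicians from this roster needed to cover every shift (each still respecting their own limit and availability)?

4

16 slots to fill and no one can take more than 5, so at least ⌈16/5⌉ = 4 technicians are needed.
Farahani, Rivera, Ferraro, and Dubois alone can cover everything: Apr 2→Ferraro+Dubois, Apr 3→Farahani, Apr 4→Rivera+Dubois, Apr 5→Rivera+Ferraro, Apr 6→Farahani, Apr 7→Ferraro+Dubois, Apr 8→Farahani, Apr 9→Farahani, Apr 10→Rivera, Apr 11→Rivera+Dubois, Apr 12→Rivera.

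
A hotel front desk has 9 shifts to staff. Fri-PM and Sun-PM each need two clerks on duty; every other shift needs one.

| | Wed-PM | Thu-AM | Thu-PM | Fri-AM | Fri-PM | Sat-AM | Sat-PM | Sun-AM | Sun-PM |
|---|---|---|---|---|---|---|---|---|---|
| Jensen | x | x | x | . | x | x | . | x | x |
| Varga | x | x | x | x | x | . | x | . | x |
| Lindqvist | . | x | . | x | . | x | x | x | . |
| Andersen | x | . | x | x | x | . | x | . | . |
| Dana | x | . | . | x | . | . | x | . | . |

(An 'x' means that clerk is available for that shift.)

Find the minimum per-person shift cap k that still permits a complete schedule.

With 5 clerks and 11 worker-slots to fill, someone must work at least ⌈11/5⌉ = 3 shifts, so k ≥ 3.
k = 3 works: Wed-PM→Andersen, Thu-AM→Varga, Thu-PM→Andersen, Fri-AM→Lindqvist, Fri-PM→Varga+Andersen, Sat-AM→Jensen, Sat-PM→Lindqvist, Sun-AM→Jensen, Sun-PM→Jensen+Varga.
Loads: Jensen 3, Varga 3, Lindqvist 2, Andersen 3, Dana 0 — all ≤ 3.

3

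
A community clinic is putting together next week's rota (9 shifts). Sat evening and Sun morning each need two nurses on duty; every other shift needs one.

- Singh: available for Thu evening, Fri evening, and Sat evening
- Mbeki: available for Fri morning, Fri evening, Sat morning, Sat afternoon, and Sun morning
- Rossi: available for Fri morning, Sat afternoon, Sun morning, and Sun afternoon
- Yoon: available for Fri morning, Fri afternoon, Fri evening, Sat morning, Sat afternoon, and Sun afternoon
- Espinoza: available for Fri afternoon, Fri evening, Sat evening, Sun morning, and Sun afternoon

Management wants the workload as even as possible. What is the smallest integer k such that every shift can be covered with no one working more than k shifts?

With 5 nurses and 11 worker-slots to fill, someone must work at least ⌈11/5⌉ = 3 shifts, so k ≥ 3.
k = 3 works: Thu evening→Singh, Fri morning→Mbeki, Fri afternoon→Yoon, Fri evening→Singh, Sat morning→Mbeki, Sat afternoon→Mbeki, Sat evening→Singh+Espinoza, Sun morning→Rossi+Espinoza, Sun afternoon→Rossi.
Loads: Singh 3, Mbeki 3, Rossi 2, Yoon 1, Espinoza 2 — all ≤ 3.

3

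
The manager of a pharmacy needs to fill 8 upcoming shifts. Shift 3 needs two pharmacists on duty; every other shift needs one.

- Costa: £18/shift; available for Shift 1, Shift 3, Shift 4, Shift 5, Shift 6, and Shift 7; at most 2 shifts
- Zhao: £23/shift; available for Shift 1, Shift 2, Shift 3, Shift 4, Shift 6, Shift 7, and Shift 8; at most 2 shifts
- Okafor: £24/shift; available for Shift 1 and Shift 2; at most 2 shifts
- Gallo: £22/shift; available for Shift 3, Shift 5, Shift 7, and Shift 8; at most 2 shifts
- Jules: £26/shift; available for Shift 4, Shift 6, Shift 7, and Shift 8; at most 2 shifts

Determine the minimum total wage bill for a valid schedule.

Picking the cheapest available pharmacist for each shift independently would cost £175, but that ignores the shift limits.
An optimal schedule: Shift 1→Okafor, Shift 2→Okafor, Shift 3→Costa+Gallo, Shift 4→Zhao, Shift 5→Costa, Shift 6→Zhao, Shift 7→Jules, Shift 8→Gallo.
Total: 24 + 24 + 18 + 22 + 23 + 18 + 23 + 26 + 22 = £200.

£200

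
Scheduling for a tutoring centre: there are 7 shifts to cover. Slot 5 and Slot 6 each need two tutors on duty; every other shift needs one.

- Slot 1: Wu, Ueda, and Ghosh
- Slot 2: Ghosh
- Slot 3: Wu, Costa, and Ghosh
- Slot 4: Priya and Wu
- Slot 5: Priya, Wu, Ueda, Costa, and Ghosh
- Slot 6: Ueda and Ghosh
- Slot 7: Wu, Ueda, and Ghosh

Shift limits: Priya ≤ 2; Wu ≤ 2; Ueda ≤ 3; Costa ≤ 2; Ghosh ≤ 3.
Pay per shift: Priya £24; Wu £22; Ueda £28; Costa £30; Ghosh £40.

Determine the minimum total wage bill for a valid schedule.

£256

Slot 2 can only be covered by Ghosh, so that assignment is forced.
Slot 6 can only be covered by Ueda and Ghosh, so that assignment is forced.
Picking the cheapest available tutor for each shift independently would cost £242, but that ignores the shift limits.
An optimal schedule: Slot 1→Wu, Slot 2→Ghosh, Slot 3→Wu, Slot 4→Priya, Slot 5→Priya+Ueda, Slot 6→Ueda+Ghosh, Slot 7→Ueda.
Total: 22 + 40 + 22 + 24 + 24 + 28 + 28 + 40 + 28 = £256.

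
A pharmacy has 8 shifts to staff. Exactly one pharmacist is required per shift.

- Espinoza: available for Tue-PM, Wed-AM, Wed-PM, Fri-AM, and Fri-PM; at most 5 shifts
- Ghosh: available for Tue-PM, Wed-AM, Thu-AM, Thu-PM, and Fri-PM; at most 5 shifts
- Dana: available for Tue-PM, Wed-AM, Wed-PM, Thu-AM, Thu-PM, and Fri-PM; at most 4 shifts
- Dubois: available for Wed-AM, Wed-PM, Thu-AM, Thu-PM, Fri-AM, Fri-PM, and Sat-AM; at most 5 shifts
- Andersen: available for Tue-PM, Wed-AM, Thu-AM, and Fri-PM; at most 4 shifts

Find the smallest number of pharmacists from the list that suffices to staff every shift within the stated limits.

2

8 slots to fill and no one can take more than 5, so at least ⌈8/5⌉ = 2 pharmacists are needed.
Espinoza and Dubois alone can cover everything: Tue-PM→Espinoza, Wed-AM→Espinoza, Wed-PM→Espinoza, Thu-AM→Dubois, Thu-PM→Dubois, Fri-AM→Espinoza, Fri-PM→Espinoza, Sat-AM→Dubois.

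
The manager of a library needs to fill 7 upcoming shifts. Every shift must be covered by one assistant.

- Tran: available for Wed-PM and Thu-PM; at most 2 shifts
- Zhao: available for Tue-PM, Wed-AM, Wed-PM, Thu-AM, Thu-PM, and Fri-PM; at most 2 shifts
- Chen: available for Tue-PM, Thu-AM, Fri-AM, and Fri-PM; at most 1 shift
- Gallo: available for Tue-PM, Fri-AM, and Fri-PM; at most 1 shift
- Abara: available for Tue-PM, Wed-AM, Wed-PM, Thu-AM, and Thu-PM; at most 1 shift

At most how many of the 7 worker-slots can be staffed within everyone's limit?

Total capacity across all assistants is 2+2+1+1+1 = 7, and 7 slots are needed, so at most 7 can be filled.
An assignment achieving 7: Tue-PM→Abara, Wed-AM→Zhao, Wed-PM→Tran, Thu-AM→Zhao, Thu-PM→Tran, Fri-AM→Chen, Fri-PM→Gallo.
Loads: Tran 2/2, Zhao 2/2, Chen 1/1, Gallo 1/1, Abara 1/1.

7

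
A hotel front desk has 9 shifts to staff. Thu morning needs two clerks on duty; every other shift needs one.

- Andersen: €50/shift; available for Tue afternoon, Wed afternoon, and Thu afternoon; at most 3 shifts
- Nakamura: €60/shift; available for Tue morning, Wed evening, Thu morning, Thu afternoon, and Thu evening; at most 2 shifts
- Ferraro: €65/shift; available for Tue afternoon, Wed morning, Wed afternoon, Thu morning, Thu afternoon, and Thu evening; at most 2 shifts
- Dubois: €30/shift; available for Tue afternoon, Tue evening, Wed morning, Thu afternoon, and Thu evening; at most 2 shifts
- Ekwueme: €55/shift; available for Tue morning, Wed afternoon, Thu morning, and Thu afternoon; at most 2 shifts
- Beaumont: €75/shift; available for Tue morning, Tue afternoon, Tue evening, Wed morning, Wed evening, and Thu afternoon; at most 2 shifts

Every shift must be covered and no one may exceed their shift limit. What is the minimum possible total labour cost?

€505

Picking the cheapest available clerk for each shift independently would cost €430, but that ignores the shift limits.
An optimal schedule: Tue morning→Ekwueme, Tue afternoon→Andersen, Tue evening→Dubois, Wed morning→Dubois, Wed afternoon→Andersen, Wed evening→Nakamura, Thu morning→Ekwueme+Nakamura, Thu afternoon→Andersen, Thu evening→Ferraro.
Total: 55 + 50 + 30 + 30 + 50 + 60 + 55 + 60 + 50 + 65 = €505.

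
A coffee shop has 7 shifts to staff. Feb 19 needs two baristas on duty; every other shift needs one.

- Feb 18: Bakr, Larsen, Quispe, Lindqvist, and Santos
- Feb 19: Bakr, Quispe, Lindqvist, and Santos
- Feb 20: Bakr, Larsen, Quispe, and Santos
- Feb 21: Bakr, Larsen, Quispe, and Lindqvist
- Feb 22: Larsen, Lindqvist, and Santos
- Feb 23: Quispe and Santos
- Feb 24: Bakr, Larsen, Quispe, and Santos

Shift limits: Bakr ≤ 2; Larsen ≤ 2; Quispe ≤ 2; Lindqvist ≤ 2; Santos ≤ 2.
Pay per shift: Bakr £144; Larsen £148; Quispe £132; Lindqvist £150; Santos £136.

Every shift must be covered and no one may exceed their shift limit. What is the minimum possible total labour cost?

Picking the cheapest available barista for each shift independently would cost £1064, but that ignores the shift limits.
An optimal schedule: Feb 18→Larsen, Feb 19→Santos+Bakr, Feb 20→Quispe, Feb 21→Bakr, Feb 22→Santos, Feb 23→Quispe, Feb 24→Larsen.
Total: 148 + 136 + 144 + 132 + 144 + 136 + 132 + 148 = £1120.

£1120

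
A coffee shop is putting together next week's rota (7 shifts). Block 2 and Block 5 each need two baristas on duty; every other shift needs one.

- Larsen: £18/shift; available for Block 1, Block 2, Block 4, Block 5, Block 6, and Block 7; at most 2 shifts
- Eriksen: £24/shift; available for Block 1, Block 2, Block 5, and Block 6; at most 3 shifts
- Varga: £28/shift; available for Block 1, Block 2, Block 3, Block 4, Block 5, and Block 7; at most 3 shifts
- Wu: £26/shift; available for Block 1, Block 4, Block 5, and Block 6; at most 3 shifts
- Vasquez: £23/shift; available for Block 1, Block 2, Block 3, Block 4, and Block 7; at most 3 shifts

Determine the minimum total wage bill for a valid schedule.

£203

Picking the cheapest available barista for each shift independently would cost £178, but that ignores the shift limits.
An optimal schedule: Block 1→Eriksen, Block 2→Vasquez+Eriksen, Block 3→Vasquez, Block 4→Vasquez, Block 5→Eriksen+Wu, Block 6→Larsen, Block 7→Larsen.
Total: 24 + 23 + 24 + 23 + 23 + 24 + 26 + 18 + 18 = £203.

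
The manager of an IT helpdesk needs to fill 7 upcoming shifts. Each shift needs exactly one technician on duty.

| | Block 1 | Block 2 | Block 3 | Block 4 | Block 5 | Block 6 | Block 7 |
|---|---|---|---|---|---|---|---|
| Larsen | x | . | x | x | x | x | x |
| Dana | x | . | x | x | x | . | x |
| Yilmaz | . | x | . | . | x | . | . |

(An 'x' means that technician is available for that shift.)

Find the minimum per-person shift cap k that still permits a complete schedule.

3

With 3 technicians and 7 worker-slots to fill, someone must work at least ⌈7/3⌉ = 3 shifts, so k ≥ 3.
k = 3 works: Block 1→Larsen, Block 2→Yilmaz, Block 3→Larsen, Block 4→Dana, Block 5→Dana, Block 6→Larsen, Block 7→Dana.
Loads: Larsen 3, Dana 3, Yilmaz 1 — all ≤ 3.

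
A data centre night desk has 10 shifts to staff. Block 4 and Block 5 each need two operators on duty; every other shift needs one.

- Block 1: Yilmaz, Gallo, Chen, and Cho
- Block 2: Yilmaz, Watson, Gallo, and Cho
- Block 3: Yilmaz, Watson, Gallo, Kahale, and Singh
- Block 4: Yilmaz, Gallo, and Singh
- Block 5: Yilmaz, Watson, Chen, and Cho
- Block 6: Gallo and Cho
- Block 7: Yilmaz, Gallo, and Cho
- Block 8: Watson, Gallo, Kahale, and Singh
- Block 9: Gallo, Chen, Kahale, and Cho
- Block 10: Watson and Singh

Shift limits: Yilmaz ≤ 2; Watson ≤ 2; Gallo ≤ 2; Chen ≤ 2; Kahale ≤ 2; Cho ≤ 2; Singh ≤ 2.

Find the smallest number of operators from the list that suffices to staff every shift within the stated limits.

6

12 slots to fill and no one can take more than 2, so at least ⌈12/2⌉ = 6 operators are needed.
Yilmaz, Watson, Gallo, Chen, Kahale, and Cho alone can cover everything: Block 1→Chen, Block 2→Cho, Block 3→Kahale, Block 4→Yilmaz+Gallo, Block 5→Chen+Cho, Block 6→Gallo, Block 7→Yilmaz, Block 8→Watson, Block 9→Kahale, Block 10→Watson.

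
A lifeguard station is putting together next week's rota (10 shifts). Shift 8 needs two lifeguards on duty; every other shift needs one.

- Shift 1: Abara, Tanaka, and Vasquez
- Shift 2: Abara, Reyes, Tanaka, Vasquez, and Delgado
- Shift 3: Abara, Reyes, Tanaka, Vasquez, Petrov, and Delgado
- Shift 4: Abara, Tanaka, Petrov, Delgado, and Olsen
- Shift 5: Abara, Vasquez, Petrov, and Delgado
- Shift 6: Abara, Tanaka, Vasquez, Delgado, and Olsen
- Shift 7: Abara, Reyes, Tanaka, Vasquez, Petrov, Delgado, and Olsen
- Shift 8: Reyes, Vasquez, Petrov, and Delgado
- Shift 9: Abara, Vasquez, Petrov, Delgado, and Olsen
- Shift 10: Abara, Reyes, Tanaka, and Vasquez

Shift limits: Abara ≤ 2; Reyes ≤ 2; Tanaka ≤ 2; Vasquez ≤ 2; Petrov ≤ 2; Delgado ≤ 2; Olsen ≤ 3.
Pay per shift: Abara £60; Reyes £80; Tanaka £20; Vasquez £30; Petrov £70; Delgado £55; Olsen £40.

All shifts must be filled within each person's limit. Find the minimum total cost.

Picking the cheapest available lifeguard for each shift independently would cost £285, but that ignores the shift limits.
An optimal schedule: Shift 1→Tanaka, Shift 2→Delgado, Shift 3→Abara, Shift 4→Olsen, Shift 5→Vasquez, Shift 6→Olsen, Shift 7→Abara, Shift 8→Vasquez+Delgado, Shift 9→Olsen, Shift 10→Tanaka.
Total: 20 + 55 + 60 + 40 + 30 + 40 + 60 + 30 + 55 + 40 + 20 = £450.

£450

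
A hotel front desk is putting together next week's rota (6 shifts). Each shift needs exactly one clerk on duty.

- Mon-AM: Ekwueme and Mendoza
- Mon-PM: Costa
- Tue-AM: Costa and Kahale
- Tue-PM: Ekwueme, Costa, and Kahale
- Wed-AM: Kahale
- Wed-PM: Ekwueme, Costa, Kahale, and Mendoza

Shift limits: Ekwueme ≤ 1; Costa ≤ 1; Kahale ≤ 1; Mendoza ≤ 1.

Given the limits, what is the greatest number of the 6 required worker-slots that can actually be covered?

Total capacity across all clerks is 1+1+1+1 = 4, and 6 slots are needed, so at most 4 can be filled.
An assignment achieving 4: Mon-AM→Ekwueme, Mon-PM→Costa, Wed-AM→Kahale, Wed-PM→Mendoza.
Loads: Ekwueme 1/1, Costa 1/1, Kahale 1/1, Mendoza 1/1.

4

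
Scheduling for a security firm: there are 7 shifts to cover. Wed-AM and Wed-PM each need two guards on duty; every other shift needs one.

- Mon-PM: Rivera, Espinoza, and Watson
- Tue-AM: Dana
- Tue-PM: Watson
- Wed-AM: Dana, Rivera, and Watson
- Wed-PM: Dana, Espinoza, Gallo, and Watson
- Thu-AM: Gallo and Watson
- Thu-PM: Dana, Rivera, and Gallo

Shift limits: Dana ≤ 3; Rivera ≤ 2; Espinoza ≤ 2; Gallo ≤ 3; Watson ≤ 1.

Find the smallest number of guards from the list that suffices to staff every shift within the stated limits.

4

9 slots to fill and no one can take more than 3, so at least ⌈9/3⌉ = 3 guards are needed.
Any 3 guards together have capacity at most 3+3+2 = 8 < 9 slots, so 3 can never suffice.
Dana, Rivera, Gallo, and Watson alone can cover everything: Mon-PM→Rivera, Tue-AM→Dana, Tue-PM→Watson, Wed-AM→Dana+Rivera, Wed-PM→Dana+Gallo, Thu-AM→Gallo, Thu-PM→Gallo.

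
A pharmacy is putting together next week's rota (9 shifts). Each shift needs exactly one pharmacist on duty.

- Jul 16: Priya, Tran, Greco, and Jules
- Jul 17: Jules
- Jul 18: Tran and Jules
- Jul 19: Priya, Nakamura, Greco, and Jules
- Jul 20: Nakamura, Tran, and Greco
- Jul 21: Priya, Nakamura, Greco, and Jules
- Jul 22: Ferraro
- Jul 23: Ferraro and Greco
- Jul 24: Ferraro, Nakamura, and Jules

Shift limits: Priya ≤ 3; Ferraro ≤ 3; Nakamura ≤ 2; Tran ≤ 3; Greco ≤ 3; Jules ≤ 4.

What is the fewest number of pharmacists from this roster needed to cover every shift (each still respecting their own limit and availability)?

9 slots to fill and no one can take more than 4, so at least ⌈9/4⌉ = 3 pharmacists are needed.
Ferraro, Nakamura, and Jules alone can cover everything: Jul 16→Jules, Jul 17→Jules, Jul 18→Jules, Jul 19→Nakamura, Jul 20→Nakamura, Jul 21→Jules, Jul 22→Ferraro, Jul 23→Ferraro, Jul 24→Ferraro.

3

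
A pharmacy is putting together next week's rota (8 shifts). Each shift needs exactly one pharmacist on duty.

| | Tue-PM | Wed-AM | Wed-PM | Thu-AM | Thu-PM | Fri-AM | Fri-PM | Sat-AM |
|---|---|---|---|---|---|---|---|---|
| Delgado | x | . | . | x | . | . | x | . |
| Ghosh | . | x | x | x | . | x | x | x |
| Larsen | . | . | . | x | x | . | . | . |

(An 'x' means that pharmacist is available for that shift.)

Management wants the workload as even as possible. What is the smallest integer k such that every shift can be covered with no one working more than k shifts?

4

With 3 pharmacists and 8 worker-slots to fill, someone must work at least ⌈8/3⌉ = 3 shifts, so k ≥ 3.
k = 3 fails: Shifts {Wed-AM, Wed-PM, Fri-AM, Sat-AM} need 4 worker-slots in total, but the pharmacists available for any of those shifts (Ghosh) can supply at most 3 among them. So no valid schedule exists.
k = 4 works: Tue-PM→Delgado, Wed-AM→Ghosh, Wed-PM→Ghosh, Thu-AM→Delgado, Thu-PM→Larsen, Fri-AM→Ghosh, Fri-PM→Delgado, Sat-AM→Ghosh.
Loads: Delgado 3, Ghosh 4, Larsen 1 — all ≤ 4.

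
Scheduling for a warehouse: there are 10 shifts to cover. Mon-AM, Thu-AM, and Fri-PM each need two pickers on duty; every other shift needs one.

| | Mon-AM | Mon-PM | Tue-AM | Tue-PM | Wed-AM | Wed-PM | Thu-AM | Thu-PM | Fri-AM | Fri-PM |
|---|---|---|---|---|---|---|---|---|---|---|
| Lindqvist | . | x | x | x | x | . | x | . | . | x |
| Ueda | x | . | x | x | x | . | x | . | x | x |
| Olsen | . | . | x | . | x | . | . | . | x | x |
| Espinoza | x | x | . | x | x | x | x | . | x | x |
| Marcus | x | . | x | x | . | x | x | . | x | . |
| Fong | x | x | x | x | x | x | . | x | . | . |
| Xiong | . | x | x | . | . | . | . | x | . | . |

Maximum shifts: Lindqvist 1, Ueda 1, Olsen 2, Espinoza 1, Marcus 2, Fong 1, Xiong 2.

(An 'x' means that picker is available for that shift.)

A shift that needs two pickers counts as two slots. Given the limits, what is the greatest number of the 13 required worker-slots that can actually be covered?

10

Total capacity across all pickers is 1+1+2+1+2+1+2 = 10, and 13 slots are needed, so at most 10 can be filled.
An assignment achieving 10: Mon-AM→Ueda+Marcus, Mon-PM→Xiong, Tue-AM→Xiong, Wed-PM→Espinoza, Thu-AM→Lindqvist+Marcus, Thu-PM→Fong, Fri-AM→Olsen, Fri-PM→Olsen.
Loads: Lindqvist 1/1, Ueda 1/1, Olsen 2/2, Espinoza 1/1, Marcus 2/2, Fong 1/1, Xiong 2/2.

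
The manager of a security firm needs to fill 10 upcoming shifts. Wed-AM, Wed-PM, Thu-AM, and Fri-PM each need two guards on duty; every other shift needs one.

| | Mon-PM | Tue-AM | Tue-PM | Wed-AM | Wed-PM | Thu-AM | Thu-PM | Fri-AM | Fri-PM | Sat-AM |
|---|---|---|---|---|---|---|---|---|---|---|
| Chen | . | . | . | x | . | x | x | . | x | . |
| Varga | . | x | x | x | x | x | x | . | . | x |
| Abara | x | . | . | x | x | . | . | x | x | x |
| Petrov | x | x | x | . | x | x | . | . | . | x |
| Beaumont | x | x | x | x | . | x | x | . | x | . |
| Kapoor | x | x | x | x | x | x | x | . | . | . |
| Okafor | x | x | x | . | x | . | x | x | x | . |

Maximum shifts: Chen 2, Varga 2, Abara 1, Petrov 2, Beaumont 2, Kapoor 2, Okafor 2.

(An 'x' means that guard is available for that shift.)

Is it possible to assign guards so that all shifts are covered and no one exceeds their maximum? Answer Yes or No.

Total capacity is 2+2+1+2+2+2+2 = 13 but 14 worker-slots are needed — infeasible.

No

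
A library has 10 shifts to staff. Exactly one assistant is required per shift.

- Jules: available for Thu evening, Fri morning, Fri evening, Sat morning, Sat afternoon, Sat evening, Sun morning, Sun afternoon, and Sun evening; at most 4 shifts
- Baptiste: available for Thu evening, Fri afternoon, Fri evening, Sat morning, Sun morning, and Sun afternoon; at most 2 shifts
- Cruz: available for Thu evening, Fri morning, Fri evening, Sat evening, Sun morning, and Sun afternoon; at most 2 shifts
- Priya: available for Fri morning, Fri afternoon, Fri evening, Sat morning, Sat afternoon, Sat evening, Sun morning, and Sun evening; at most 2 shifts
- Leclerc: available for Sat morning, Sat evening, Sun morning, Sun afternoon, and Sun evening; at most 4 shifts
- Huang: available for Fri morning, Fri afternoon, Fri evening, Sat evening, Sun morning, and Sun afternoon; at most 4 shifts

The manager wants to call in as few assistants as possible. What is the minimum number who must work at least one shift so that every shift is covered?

10 slots to fill and no one can take more than 4, so at least ⌈10/4⌉ = 3 assistants are needed.
Jules, Baptiste, and Leclerc alone can cover everything: Thu evening→Jules, Fri morning→Jules, Fri afternoon→Baptiste, Fri evening→Jules, Sat morning→Baptiste, Sat afternoon→Jules, Sat evening→Leclerc, Sun morning→Leclerc, Sun afternoon→Leclerc, Sun evening→Leclerc.

3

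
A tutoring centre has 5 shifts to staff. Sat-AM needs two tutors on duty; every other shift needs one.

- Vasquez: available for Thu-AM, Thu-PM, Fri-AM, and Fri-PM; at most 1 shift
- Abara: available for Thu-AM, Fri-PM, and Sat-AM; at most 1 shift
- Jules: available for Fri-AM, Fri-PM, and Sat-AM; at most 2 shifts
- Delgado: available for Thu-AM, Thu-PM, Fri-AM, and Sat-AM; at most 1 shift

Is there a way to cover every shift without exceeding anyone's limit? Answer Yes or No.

Shifts {Thu-AM, Thu-PM, Fri-AM, Fri-PM, Sat-AM} need 6 worker-slots in total, but the tutors available for any of those shifts (Vasquez, Abara, Jules, and Delgado) can supply at most 5 among them. So no valid schedule exists.

No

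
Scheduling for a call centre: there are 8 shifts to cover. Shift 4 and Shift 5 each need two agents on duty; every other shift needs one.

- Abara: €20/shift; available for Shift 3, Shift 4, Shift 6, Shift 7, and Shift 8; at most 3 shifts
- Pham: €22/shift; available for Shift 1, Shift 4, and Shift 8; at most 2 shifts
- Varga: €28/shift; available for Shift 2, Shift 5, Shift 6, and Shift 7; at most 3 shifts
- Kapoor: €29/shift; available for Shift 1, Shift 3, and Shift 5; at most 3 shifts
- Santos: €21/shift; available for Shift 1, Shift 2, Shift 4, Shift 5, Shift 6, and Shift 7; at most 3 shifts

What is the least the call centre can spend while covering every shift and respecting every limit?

Picking the cheapest available agent for each shift independently would cost €212, but that ignores the shift limits.
An optimal schedule: Shift 1→Pham, Shift 2→Santos, Shift 3→Abara, Shift 4→Abara+Pham, Shift 5→Santos+Varga, Shift 6→Santos, Shift 7→Varga, Shift 8→Abara.
Total: 22 + 21 + 20 + 20 + 22 + 21 + 28 + 21 + 28 + 20 = €223.

€223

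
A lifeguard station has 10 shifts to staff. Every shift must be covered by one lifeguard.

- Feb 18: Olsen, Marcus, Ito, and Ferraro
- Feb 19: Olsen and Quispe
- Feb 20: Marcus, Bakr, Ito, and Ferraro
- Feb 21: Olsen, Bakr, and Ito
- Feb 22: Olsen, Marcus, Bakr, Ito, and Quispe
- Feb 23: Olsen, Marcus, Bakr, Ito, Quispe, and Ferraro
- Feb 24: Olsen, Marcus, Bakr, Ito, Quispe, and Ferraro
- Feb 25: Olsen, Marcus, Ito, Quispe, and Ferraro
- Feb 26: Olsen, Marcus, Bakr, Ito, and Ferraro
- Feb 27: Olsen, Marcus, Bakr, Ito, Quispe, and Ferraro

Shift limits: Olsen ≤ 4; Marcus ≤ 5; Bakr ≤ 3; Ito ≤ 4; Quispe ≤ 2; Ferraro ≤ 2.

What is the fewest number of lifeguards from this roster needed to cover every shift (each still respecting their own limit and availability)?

10 slots to fill and no one can take more than 5, so at least ⌈10/5⌉ = 2 lifeguards are needed.
Any 2 lifeguards together have capacity at most 5+4 = 9 < 10 slots, so 2 can never suffice.
Olsen, Marcus, and Bakr alone can cover everything: Feb 18→Olsen, Feb 19→Olsen, Feb 20→Marcus, Feb 21→Olsen, Feb 22→Marcus, Feb 23→Marcus, Feb 24→Marcus, Feb 25→Olsen, Feb 26→Marcus, Feb 27→Bakr.

3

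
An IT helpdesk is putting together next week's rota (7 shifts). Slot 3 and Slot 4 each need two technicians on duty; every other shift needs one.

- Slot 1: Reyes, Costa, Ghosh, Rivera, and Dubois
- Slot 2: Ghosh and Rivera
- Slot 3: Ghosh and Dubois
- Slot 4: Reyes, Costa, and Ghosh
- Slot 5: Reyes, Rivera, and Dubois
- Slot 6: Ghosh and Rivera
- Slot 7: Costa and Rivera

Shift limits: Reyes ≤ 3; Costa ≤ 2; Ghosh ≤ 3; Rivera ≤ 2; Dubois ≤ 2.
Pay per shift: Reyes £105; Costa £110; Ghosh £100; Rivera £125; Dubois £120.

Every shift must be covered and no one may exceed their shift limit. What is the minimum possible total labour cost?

£955

Slot 3 can only be covered by Ghosh and Dubois, so that assignment is forced.
Picking the cheapest available technician for each shift independently would cost £940, but that ignores the shift limits.
An optimal schedule: Slot 1→Reyes, Slot 2→Ghosh, Slot 3→Ghosh+Dubois, Slot 4→Reyes+Costa, Slot 5→Reyes, Slot 6→Ghosh, Slot 7→Costa.
Total: 105 + 100 + 100 + 120 + 105 + 110 + 105 + 100 + 110 = £955.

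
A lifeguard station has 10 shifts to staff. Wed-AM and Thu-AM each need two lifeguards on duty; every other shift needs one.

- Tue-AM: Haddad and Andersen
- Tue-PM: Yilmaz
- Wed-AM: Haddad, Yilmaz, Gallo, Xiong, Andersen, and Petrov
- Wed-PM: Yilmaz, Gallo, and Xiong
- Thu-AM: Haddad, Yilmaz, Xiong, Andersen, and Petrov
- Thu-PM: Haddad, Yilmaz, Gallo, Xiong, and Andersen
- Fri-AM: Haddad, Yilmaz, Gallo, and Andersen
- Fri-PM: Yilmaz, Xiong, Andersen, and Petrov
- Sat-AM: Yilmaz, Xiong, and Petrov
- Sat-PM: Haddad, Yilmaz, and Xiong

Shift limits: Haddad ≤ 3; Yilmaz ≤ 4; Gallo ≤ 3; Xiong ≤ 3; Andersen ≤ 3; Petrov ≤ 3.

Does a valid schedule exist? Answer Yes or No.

Yes

Tue-PM can only be covered by Yilmaz, so that assignment is forced.
One valid schedule: Tue-AM→Haddad, Tue-PM→Yilmaz, Wed-AM→Gallo+Xiong, Wed-PM→Yilmaz, Thu-AM→Xiong+Andersen, Thu-PM→Gallo, Fri-AM→Haddad, Fri-PM→Yilmaz, Sat-AM→Yilmaz, Sat-PM→Haddad.
Loads: Haddad 3/3, Yilmaz 4/4, Gallo 2/3, Xiong 2/3, Andersen 1/3, Petrov 0/3 — all within limits.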